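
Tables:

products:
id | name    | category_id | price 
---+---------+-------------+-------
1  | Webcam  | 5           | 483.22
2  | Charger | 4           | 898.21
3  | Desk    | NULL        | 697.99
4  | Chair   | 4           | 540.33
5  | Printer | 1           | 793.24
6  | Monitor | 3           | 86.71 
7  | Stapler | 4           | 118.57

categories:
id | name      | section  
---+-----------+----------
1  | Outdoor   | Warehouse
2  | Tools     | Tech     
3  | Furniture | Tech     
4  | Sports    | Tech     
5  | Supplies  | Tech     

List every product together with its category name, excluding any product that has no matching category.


INNER JOIN keeps only products rows whose category_id matches an id in categories. Walk through each product:
  - product 1 (Webcam): category_id=5 -> matches Supplies
  - product 2 (Charger): category_id=4 -> matches Sports
  - product 3 (Desk): category_id=NULL, no match -> dropped
  - product 4 (Chair): category_id=4 -> matches Sports
  - product 5 (Printer): category_id=1 -> matches Outdoor
  - product 6 (Monitor): category_id=3 -> matches Furniture
  - product 7 (Stapler): category_id=4 -> matches Sports
So 1 of 7 rows is dropped.

SQL:
SELECT a.name, b.name AS category
FROM products a
INNER JOIN categories b ON a.category_id = b.id

Result:
name    | category 
--------+----------
Webcam  | Supplies 
Charger | Sports   
Chair   | Sports   
Printer | Outdoor  
Monitor | Furniture
Stapler | Sports   


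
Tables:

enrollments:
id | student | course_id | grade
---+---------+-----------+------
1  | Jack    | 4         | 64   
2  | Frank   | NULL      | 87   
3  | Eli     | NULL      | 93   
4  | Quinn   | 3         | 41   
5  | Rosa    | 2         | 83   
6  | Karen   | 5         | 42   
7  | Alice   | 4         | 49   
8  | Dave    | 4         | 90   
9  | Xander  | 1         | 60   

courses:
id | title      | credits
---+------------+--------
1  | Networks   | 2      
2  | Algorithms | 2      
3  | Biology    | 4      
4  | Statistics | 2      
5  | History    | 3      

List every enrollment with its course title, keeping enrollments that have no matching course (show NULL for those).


LEFT JOIN keeps every row from enrollments (the left table); where course_id has no match in courses, the course columns become NULL. Walk through each enrollment:
  - enrollment 1 (Jack): course_id=4 -> matches Statistics
  - enrollment 2 (Frank): course_id=NULL, no match -> kept with NULL
  - enrollment 3 (Eli): course_id=NULL, no match -> kept with NULL
  - enrollment 4 (Quinn): course_id=3 -> matches Biology
  - enrollment 5 (Rosa): course_id=2 -> matches Algorithms
  - enrollment 6 (Karen): course_id=5 -> matches History
  - enrollment 7 (Alice): course_id=4 -> matches Statistics
  - enrollment 8 (Dave): course_id=4 -> matches Statistics
  - enrollment 9 (Xander): course_id=1 -> matches Networks
All 9 rows appear; 2 have NULL course.

SQL:
SELECT a.student, b.title AS course
FROM enrollments a
LEFT JOIN courses b ON a.course_id = b.id

Result:
student | course    
--------+-----------
Jack    | Statistics
Frank   | NULL      
Eli     | NULL      
Quinn   | Biology   
Rosa    | Algorithms
Karen   | History   
Alice   | Statistics
Dave    | Statistics
Xander  | Networks  


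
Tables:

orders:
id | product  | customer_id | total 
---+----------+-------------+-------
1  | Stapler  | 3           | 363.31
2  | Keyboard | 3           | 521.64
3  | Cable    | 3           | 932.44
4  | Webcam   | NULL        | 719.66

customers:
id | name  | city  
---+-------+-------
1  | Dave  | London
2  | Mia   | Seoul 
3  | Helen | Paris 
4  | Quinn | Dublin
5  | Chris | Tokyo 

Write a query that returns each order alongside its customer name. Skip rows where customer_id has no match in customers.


INNER JOIN keeps only orders rows whose customer_id matches an id in customers. Walk through each order:
  - order 1 (Stapler): customer_id=3 -> matches Helen
  - order 2 (Keyboard): customer_id=3 -> matches Helen
  - order 3 (Cable): customer_id=3 -> matches Helen
  - order 4 (Webcam): customer_id=NULL, no match -> dropped
So 1 of 4 rows is dropped.

SQL:
SELECT a.product, b.name AS customer
FROM orders a
INNER JOIN customers b ON a.customer_id = b.id

Result:
product  | customer
---------+---------
Stapler  | Helen   
Keyboard | Helen   
Cable    | Helen   


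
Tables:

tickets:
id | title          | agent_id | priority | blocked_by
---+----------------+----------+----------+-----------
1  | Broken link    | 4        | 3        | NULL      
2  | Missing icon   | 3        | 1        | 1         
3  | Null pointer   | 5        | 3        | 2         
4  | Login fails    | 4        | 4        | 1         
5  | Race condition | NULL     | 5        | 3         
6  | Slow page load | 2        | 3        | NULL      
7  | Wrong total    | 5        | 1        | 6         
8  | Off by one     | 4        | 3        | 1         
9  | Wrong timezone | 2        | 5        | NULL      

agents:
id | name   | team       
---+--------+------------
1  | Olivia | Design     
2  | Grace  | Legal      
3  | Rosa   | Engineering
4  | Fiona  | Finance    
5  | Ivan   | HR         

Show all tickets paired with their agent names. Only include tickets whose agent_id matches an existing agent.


INNER JOIN keeps only tickets rows whose agent_id matches an id in agents. Walk through each ticket:
  - ticket 1 (Broken link): agent_id=4 -> matches Fiona
  - ticket 2 (Missing icon): agent_id=3 -> matches Rosa
  - ticket 3 (Null pointer): agent_id=5 -> matches Ivan
  - ticket 4 (Login fails): agent_id=4 -> matches Fiona
  - ticket 5 (Race condition): agent_id=NULL, no match -> dropped
  - ticket 6 (Slow page load): agent_id=2 -> matches Grace
  - ticket 7 (Wrong total): agent_id=5 -> matches Ivan
  - ticket 8 (Off by one): agent_id=4 -> matches Fiona
  - ticket 9 (Wrong timezone): agent_id=2 -> matches Grace
So 1 of 9 rows is dropped.

SQL:
SELECT a.title, b.name AS agent
FROM tickets a
INNER JOIN agents b ON a.agent_id = b.id

Result:
title          | agent
---------------+------
Broken link    | Fiona
Missing icon   | Rosa 
Null pointer   | Ivan 
Login fails    | Fiona
Slow page load | Grace
Wrong total    | Ivan 
Off by one     | Fiona
Wrong timezone | Grace


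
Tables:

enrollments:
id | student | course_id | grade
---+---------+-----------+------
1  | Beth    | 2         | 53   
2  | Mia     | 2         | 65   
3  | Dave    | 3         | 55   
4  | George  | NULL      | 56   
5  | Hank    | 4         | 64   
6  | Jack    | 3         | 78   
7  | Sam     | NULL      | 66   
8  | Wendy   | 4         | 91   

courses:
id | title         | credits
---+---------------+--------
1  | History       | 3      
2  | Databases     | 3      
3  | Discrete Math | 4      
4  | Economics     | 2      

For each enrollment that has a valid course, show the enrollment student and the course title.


INNER JOIN keeps only enrollments rows whose course_id matches an id in courses. Walk through each enrollment:
  - enrollment 1 (Beth): course_id=2 -> matches Databases
  - enrollment 2 (Mia): course_id=2 -> matches Databases
  - enrollment 3 (Dave): course_id=3 -> matches Discrete Math
  - enrollment 4 (George): course_id=NULL, no match -> dropped
  - enrollment 5 (Hank): course_id=4 -> matches Economics
  - enrollment 6 (Jack): course_id=3 -> matches Discrete Math
  - enrollment 7 (Sam): course_id=NULL, no match -> dropped
  - enrollment 8 (Wendy): course_id=4 -> matches Economics
So 2 of 8 rows are dropped.

SQL:
SELECT a.student, b.title AS course
FROM enrollments a
INNER JOIN courses b ON a.course_id = b.id

Result:
student | course       
--------+--------------
Beth    | Databases    
Mia     | Databases    
Dave    | Discrete Math
Hank    | Economics    
Jack    | Discrete Math
Wendy   | Economics    


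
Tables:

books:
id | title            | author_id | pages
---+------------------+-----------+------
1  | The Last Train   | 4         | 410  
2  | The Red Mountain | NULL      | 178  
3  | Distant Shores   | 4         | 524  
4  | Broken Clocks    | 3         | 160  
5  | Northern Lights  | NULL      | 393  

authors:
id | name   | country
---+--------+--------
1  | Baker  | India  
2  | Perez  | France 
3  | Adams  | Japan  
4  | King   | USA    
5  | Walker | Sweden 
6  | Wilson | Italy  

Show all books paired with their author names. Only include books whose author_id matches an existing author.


INNER JOIN keeps only books rows whose author_id matches an id in authors. Walk through each book:
  - book 1 (The Last Train): author_id=4 -> matches King
  - book 2 (The Red Mountain): author_id=NULL, no match -> dropped
  - book 3 (Distant Shores): author_id=4 -> matches King
  - book 4 (Broken Clocks): author_id=3 -> matches Adams
  - book 5 (Northern Lights): author_id=NULL, no match -> dropped
So 2 of 5 rows are dropped.

SQL:
SELECT a.title, b.name AS author
FROM books a
INNER JOIN authors b ON a.author_id = b.id

Result:
title          | author
---------------+-------
The Last Train | King  
Distant Shores | King  
Broken Clocks  | Adams 


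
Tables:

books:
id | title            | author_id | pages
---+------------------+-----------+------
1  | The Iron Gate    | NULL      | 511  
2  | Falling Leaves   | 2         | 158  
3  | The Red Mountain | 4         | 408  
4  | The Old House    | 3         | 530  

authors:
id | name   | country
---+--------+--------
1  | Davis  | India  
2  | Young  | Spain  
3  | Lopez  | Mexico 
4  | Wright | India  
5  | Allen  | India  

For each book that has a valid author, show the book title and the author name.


INNER JOIN keeps only books rows whose author_id matches an id in authors. Walk through each book:
  - book 1 (The Iron Gate): author_id=NULL, no match -> dropped
  - book 2 (Falling Leaves): author_id=2 -> matches Young
  - book 3 (The Red Mountain): author_id=4 -> matches Wright
  - book 4 (The Old House): author_id=3 -> matches Lopez
So 1 of 4 rows is dropped.

SQL:
SELECT a.title, b.name AS author
FROM books a
INNER JOIN authors b ON a.author_id = b.id

Result:
title            | author
-----------------+-------
Falling Leaves   | Young 
The Red Mountain | Wright
The Old House    | Lopez 


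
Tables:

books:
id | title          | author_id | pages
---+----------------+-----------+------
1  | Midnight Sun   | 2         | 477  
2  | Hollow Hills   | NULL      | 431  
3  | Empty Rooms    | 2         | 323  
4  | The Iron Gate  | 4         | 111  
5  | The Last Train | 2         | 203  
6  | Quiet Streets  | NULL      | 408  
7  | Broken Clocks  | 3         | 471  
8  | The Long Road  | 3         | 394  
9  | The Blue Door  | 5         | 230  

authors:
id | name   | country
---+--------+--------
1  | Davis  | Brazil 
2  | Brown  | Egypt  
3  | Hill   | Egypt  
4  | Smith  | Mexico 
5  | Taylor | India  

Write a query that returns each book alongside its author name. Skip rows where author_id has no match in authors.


INNER JOIN keeps only books rows whose author_id matches an id in authors. Walk through each book:
  - book 1 (Midnight Sun): author_id=2 -> matches Brown
  - book 2 (Hollow Hills): author_id=NULL, no match -> dropped
  - book 3 (Empty Rooms): author_id=2 -> matches Brown
  - book 4 (The Iron Gate): author_id=4 -> matches Smith
  - book 5 (The Last Train): author_id=2 -> matches Brown
  - book 6 (Quiet Streets): author_id=NULL, no match -> dropped
  - book 7 (Broken Clocks): author_id=3 -> matches Hill
  - book 8 (The Long Road): author_id=3 -> matches Hill
  - book 9 (The Blue Door): author_id=5 -> matches Taylor
So 2 of 9 rows are dropped.

SQL:
SELECT a.title, b.name AS author
FROM books a
INNER JOIN authors b ON a.author_id = b.id

Result:
title          | author
---------------+-------
Midnight Sun   | Brown 
Empty Rooms    | Brown 
The Iron Gate  | Smith 
The Last Train | Brown 
Broken Clocks  | Hill  
The Long Road  | Hill  
The Blue Door  | Taylor


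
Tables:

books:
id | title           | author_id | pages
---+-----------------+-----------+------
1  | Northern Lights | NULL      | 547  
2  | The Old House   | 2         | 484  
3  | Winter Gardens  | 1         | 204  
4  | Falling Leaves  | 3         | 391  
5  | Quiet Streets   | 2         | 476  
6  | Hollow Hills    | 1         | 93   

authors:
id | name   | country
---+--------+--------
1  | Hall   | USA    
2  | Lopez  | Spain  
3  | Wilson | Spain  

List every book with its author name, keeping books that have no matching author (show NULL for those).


LEFT JOIN keeps every row from books (the left table); where author_id has no match in authors, the author columns become NULL. Walk through each book:
  - book 1 (Northern Lights): author_id=NULL, no match -> kept with NULL
  - book 2 (The Old House): author_id=2 -> matches Lopez
  - book 3 (Winter Gardens): author_id=1 -> matches Hall
  - book 4 (Falling Leaves): author_id=3 -> matches Wilson
  - book 5 (Quiet Streets): author_id=2 -> matches Lopez
  - book 6 (Hollow Hills): author_id=1 -> matches Hall
All 6 rows appear; 1 has NULL author.

SQL:
SELECT a.title, b.name AS author
FROM books a
LEFT JOIN authors b ON a.author_id = b.id

Result:
title           | author
----------------+-------
Northern Lights | NULL  
The Old House   | Lopez 
Winter Gardens  | Hall  
Falling Leaves  | Wilson
Quiet Streets   | Lopez 
Hollow Hills    | Hall  


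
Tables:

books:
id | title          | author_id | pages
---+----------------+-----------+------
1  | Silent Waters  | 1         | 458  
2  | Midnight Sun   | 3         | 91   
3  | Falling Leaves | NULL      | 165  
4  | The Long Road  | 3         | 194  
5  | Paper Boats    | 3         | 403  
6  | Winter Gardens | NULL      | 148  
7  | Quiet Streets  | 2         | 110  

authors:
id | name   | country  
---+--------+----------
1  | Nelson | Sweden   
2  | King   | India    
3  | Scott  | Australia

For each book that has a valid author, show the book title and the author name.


INNER JOIN keeps only books rows whose author_id matches an id in authors. Walk through each book:
  - book 1 (Silent Waters): author_id=1 -> matches Nelson
  - book 2 (Midnight Sun): author_id=3 -> matches Scott
  - book 3 (Falling Leaves): author_id=NULL, no match -> dropped
  - book 4 (The Long Road): author_id=3 -> matches Scott
  - book 5 (Paper Boats): author_id=3 -> matches Scott
  - book 6 (Winter Gardens): author_id=NULL, no match -> dropped
  - book 7 (Quiet Streets): author_id=2 -> matches King
So 2 of 7 rows are dropped.

SQL:
SELECT a.title, b.name AS author
FROM books a
INNER JOIN authors b ON a.author_id = b.id

Result:
title         | author
--------------+-------
Silent Waters | Nelson
Midnight Sun  | Scott 
The Long Road | Scott 
Paper Boats   | Scott 
Quiet Streets | King  


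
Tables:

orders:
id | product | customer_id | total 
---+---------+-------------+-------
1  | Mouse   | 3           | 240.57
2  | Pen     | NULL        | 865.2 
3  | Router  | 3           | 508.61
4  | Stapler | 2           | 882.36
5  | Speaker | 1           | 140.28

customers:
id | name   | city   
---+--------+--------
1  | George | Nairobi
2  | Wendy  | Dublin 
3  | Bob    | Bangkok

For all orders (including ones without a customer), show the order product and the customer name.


LEFT JOIN keeps every row from orders (the left table); where customer_id has no match in customers, the customer columns become NULL. Walk through each order:
  - order 1 (Mouse): customer_id=3 -> matches Bob
  - order 2 (Pen): customer_id=NULL, no match -> kept with NULL
  - order 3 (Router): customer_id=3 -> matches Bob
  - order 4 (Stapler): customer_id=2 -> matches Wendy
  - order 5 (Speaker): customer_id=1 -> matches George
All 5 rows appear; 1 has NULL customer.

SQL:
SELECT a.product, b.name AS customer
FROM orders a
LEFT JOIN customers b ON a.customer_id = b.id

Result:
product | customer
--------+---------
Mouse   | Bob     
Pen     | NULL    
Router  | Bob     
Stapler | Wendy   
Speaker | George  


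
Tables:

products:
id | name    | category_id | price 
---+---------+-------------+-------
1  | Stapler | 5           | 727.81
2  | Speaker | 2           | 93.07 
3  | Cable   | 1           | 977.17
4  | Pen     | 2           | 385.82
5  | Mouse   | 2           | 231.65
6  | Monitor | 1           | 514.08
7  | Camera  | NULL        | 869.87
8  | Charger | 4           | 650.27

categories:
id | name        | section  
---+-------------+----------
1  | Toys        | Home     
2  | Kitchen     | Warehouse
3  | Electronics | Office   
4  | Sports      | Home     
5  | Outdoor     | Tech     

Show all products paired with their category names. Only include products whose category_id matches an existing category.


INNER JOIN keeps only products rows whose category_id matches an id in categories. Walk through each product:
  - product 1 (Stapler): category_id=5 -> matches Outdoor
  - product 2 (Speaker): category_id=2 -> matches Kitchen
  - product 3 (Cable): category_id=1 -> matches Toys
  - product 4 (Pen): category_id=2 -> matches Kitchen
  - product 5 (Mouse): category_id=2 -> matches Kitchen
  - product 6 (Monitor): category_id=1 -> matches Toys
  - product 7 (Camera): category_id=NULL, no match -> dropped
  - product 8 (Charger): category_id=4 -> matches Sports
So 1 of 8 rows is dropped.

SQL:
SELECT a.name, b.name AS category
FROM products a
INNER JOIN categories b ON a.category_id = b.id

Result:
name    | category
--------+---------
Stapler | Outdoor 
Speaker | Kitchen 
Cable   | Toys    
Pen     | Kitchen 
Mouse   | Kitchen 
Monitor | Toys    
Charger | Sports  


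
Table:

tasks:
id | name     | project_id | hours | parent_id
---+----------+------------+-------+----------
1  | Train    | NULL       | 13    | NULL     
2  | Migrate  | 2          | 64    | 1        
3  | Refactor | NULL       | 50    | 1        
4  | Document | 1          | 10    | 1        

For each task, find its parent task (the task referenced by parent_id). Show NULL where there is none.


This is a self-join: tasks is joined to a second copy of itself, matching each row's parent_id to another row's id. Use LEFT JOIN so rows with parent_id=NULL are kept.
  - task 1 (Train): parent_id=NULL -> NULL
  - task 2 (Migrate): parent_id=1 -> Train
  - task 3 (Refactor): parent_id=1 -> Train
  - task 4 (Document): parent_id=1 -> Train

SQL:
SELECT a.name AS item, b.name AS parent
FROM tasks a
LEFT JOIN tasks b ON a.parent_id = b.id

Result:
item     | parent
---------+-------
Train    | NULL  
Migrate  | Train 
Refactor | Train 
Document | Train 


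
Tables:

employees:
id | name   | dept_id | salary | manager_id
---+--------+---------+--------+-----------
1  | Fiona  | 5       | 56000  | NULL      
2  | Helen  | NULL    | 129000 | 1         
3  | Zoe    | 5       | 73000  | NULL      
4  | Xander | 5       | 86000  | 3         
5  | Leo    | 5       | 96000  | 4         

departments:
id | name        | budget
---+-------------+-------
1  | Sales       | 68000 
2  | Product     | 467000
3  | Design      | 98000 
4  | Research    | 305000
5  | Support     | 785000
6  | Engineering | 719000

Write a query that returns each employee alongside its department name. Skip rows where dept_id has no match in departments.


INNER JOIN keeps only employees rows whose dept_id matches an id in departments. Walk through each employee:
  - employee 1 (Fiona): dept_id=5 -> matches Support
  - employee 2 (Helen): dept_id=NULL, no match -> dropped
  - employee 3 (Zoe): dept_id=5 -> matches Support
  - employee 4 (Xander): dept_id=5 -> matches Support
  - employee 5 (Leo): dept_id=5 -> matches Support
So 1 of 5 rows is dropped.

SQL:
SELECT a.name, b.name AS department
FROM employees a
INNER JOIN departments b ON a.dept_id = b.id

Result:
name   | department
-------+-----------
Fiona  | Support   
Zoe    | Support   
Xander | Support   
Leo    | Support   


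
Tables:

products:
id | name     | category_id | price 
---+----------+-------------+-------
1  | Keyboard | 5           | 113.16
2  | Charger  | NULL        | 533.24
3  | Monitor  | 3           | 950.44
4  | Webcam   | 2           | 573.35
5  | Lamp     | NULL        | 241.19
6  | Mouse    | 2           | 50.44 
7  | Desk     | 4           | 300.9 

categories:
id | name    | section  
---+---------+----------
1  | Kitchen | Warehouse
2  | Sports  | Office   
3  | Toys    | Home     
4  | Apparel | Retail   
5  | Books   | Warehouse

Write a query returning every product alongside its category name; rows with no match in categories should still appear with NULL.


LEFT JOIN keeps every row from products (the left table); where category_id has no match in categories, the category columns become NULL. Walk through each product:
  - product 1 (Keyboard): category_id=5 -> matches Books
  - product 2 (Charger): category_id=NULL, no match -> kept with NULL
  - product 3 (Monitor): category_id=3 -> matches Toys
  - product 4 (Webcam): category_id=2 -> matches Sports
  - product 5 (Lamp): category_id=NULL, no match -> kept with NULL
  - product 6 (Mouse): category_id=2 -> matches Sports
  - product 7 (Desk): category_id=4 -> matches Apparel
All 7 rows appear; 2 have NULL category.

SQL:
SELECT a.name, b.name AS category
FROM products a
LEFT JOIN categories b ON a.category_id = b.id

Result:
name     | category
---------+---------
Keyboard | Books   
Charger  | NULL    
Monitor  | Toys    
Webcam   | Sports  
Lamp     | NULL    
Mouse    | Sports  
Desk     | Apparel 


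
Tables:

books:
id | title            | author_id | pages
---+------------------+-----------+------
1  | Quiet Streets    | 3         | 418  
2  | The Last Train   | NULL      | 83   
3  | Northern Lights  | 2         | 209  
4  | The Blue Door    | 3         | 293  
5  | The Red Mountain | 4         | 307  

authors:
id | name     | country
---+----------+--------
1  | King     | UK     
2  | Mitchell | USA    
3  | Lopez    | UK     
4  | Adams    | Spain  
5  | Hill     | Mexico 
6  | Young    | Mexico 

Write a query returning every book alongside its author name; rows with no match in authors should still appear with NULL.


LEFT JOIN keeps every row from books (the left table); where author_id has no match in authors, the author columns become NULL. Walk through each book:
  - book 1 (Quiet Streets): author_id=3 -> matches Lopez
  - book 2 (The Last Train): author_id=NULL, no match -> kept with NULL
  - book 3 (Northern Lights): author_id=2 -> matches Mitchell
  - book 4 (The Blue Door): author_id=3 -> matches Lopez
  - book 5 (The Red Mountain): author_id=4 -> matches Adams
All 5 rows appear; 1 has NULL author.

SQL:
SELECT a.title, b.name AS author
FROM books a
LEFT JOIN authors b ON a.author_id = b.id

Result:
title            | author  
-----------------+---------
Quiet Streets    | Lopez   
The Last Train   | NULL    
Northern Lights  | Mitchell
The Blue Door    | Lopez   
The Red Mountain | Adams   


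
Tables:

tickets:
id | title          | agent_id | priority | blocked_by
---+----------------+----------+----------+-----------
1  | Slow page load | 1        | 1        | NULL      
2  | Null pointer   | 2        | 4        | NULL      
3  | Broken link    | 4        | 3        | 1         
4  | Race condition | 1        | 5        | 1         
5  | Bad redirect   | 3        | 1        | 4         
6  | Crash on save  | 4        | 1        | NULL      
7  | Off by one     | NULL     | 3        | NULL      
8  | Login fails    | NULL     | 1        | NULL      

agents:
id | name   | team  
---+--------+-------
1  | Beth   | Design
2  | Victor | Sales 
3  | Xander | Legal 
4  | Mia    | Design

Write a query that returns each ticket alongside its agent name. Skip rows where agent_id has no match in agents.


INNER JOIN keeps only tickets rows whose agent_id matches an id in agents. Walk through each ticket:
  - ticket 1 (Slow page load): agent_id=1 -> matches Beth
  - ticket 2 (Null pointer): agent_id=2 -> matches Victor
  - ticket 3 (Broken link): agent_id=4 -> matches Mia
  - ticket 4 (Race condition): agent_id=1 -> matches Beth
  - ticket 5 (Bad redirect): agent_id=3 -> matches Xander
  - ticket 6 (Crash on save): agent_id=4 -> matches Mia
  - ticket 7 (Off by one): agent_id=NULL, no match -> dropped
  - ticket 8 (Login fails): agent_id=NULL, no match -> dropped
So 2 of 8 rows are dropped.

SQL:
SELECT a.title, b.name AS agent
FROM tickets a
INNER JOIN agents b ON a.agent_id = b.id

Result:
title          | agent 
---------------+-------
Slow page load | Beth  
Null pointer   | Victor
Broken link    | Mia   
Race condition | Beth  
Bad redirect   | Xander
Crash on save  | Mia   


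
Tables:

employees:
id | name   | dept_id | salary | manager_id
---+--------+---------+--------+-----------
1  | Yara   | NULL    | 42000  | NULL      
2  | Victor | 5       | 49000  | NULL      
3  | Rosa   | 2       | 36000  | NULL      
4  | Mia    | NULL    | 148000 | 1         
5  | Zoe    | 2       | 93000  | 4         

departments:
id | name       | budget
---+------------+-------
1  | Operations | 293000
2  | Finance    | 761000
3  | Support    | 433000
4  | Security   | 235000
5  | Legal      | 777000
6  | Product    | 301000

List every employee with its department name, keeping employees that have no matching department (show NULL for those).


LEFT JOIN keeps every row from employees (the left table); where dept_id has no match in departments, the department columns become NULL. Walk through each employee:
  - employee 1 (Yara): dept_id=NULL, no match -> kept with NULL
  - employee 2 (Victor): dept_id=5 -> matches Legal
  - employee 3 (Rosa): dept_id=2 -> matches Finance
  - employee 4 (Mia): dept_id=NULL, no match -> kept with NULL
  - employee 5 (Zoe): dept_id=2 -> matches Finance
All 5 rows appear; 2 have NULL department.

SQL:
SELECT a.name, b.name AS department
FROM employees a
LEFT JOIN departments b ON a.dept_id = b.id

Result:
name   | department
-------+-----------
Yara   | NULL      
Victor | Legal     
Rosa   | Finance   
Mia    | NULL      
Zoe    | Finance   


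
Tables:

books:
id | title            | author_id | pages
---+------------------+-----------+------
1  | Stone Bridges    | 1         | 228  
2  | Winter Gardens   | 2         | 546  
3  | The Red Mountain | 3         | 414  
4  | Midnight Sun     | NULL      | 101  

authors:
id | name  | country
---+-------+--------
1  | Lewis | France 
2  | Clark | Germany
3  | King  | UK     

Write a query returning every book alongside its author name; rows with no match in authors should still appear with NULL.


LEFT JOIN keeps every row from books (the left table); where author_id has no match in authors, the author columns become NULL. Walk through each book:
  - book 1 (Stone Bridges): author_id=1 -> matches Lewis
  - book 2 (Winter Gardens): author_id=2 -> matches Clark
  - book 3 (The Red Mountain): author_id=3 -> matches King
  - book 4 (Midnight Sun): author_id=NULL, no match -> kept with NULL
All 4 rows appear; 1 has NULL author.

SQL:
SELECT a.title, b.name AS author
FROM books a
LEFT JOIN authors b ON a.author_id = b.id

Result:
title            | author
-----------------+-------
Stone Bridges    | Lewis 
Winter Gardens   | Clark 
The Red Mountain | King  
Midnight Sun     | NULL  


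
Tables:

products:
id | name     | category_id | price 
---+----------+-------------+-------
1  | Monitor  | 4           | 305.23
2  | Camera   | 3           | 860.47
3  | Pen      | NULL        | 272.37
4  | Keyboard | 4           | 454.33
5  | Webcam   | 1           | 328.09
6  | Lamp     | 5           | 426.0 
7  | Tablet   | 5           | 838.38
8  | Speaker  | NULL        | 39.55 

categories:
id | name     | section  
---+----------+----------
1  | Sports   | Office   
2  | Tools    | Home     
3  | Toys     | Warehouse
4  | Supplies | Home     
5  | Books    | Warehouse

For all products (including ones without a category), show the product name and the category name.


LEFT JOIN keeps every row from products (the left table); where category_id has no match in categories, the category columns become NULL. Walk through each product:
  - product 1 (Monitor): category_id=4 -> matches Supplies
  - product 2 (Camera): category_id=3 -> matches Toys
  - product 3 (Pen): category_id=NULL, no match -> kept with NULL
  - product 4 (Keyboard): category_id=4 -> matches Supplies
  - product 5 (Webcam): category_id=1 -> matches Sports
  - product 6 (Lamp): category_id=5 -> matches Books
  - product 7 (Tablet): category_id=5 -> matches Books
  - product 8 (Speaker): category_id=NULL, no match -> kept with NULL
All 8 rows appear; 2 have NULL category.

SQL:
SELECT a.name, b.name AS category
FROM products a
LEFT JOIN categories b ON a.category_id = b.id

Result:
name     | category
---------+---------
Monitor  | Supplies
Camera   | Toys    
Pen      | NULL    
Keyboard | Supplies
Webcam   | Sports  
Lamp     | Books   
Tablet   | Books   
Speaker  | NULL    


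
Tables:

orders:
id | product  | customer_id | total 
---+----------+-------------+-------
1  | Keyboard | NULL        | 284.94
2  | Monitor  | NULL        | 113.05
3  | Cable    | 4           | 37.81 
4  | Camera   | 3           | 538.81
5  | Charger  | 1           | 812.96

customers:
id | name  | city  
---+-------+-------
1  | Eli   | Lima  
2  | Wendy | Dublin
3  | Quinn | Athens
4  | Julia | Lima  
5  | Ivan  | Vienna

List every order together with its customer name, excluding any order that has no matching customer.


INNER JOIN keeps only orders rows whose customer_id matches an id in customers. Walk through each order:
  - order 1 (Keyboard): customer_id=NULL, no match -> dropped
  - order 2 (Monitor): customer_id=NULL, no match -> dropped
  - order 3 (Cable): customer_id=4 -> matches Julia
  - order 4 (Camera): customer_id=3 -> matches Quinn
  - order 5 (Charger): customer_id=1 -> matches Eli
So 2 of 5 rows are dropped.

SQL:
SELECT a.product, b.name AS customer
FROM orders a
INNER JOIN customers b ON a.customer_id = b.id

Result:
product | customer
--------+---------
Cable   | Julia   
Camera  | Quinn   
Charger | Eli     


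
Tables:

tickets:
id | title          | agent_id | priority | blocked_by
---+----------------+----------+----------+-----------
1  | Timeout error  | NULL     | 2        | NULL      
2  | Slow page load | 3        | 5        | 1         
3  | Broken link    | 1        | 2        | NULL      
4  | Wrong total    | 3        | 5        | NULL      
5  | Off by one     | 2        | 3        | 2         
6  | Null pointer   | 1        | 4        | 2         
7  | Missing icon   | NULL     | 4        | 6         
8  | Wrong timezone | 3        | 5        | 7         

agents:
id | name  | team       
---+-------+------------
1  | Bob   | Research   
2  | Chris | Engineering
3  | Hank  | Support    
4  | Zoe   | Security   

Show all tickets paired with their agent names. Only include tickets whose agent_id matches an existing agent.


INNER JOIN keeps only tickets rows whose agent_id matches an id in agents. Walk through each ticket:
  - ticket 1 (Timeout error): agent_id=NULL, no match -> dropped
  - ticket 2 (Slow page load): agent_id=3 -> matches Hank
  - ticket 3 (Broken link): agent_id=1 -> matches Bob
  - ticket 4 (Wrong total): agent_id=3 -> matches Hank
  - ticket 5 (Off by one): agent_id=2 -> matches Chris
  - ticket 6 (Null pointer): agent_id=1 -> matches Bob
  - ticket 7 (Missing icon): agent_id=NULL, no match -> dropped
  - ticket 8 (Wrong timezone): agent_id=3 -> matches Hank
So 2 of 8 rows are dropped.

SQL:
SELECT a.title, b.name AS agent
FROM tickets a
INNER JOIN agents b ON a.agent_id = b.id

Result:
title          | agent
---------------+------
Slow page load | Hank 
Broken link    | Bob  
Wrong total    | Hank 
Off by one     | Chris
Null pointer   | Bob  
Wrong timezone | Hank 


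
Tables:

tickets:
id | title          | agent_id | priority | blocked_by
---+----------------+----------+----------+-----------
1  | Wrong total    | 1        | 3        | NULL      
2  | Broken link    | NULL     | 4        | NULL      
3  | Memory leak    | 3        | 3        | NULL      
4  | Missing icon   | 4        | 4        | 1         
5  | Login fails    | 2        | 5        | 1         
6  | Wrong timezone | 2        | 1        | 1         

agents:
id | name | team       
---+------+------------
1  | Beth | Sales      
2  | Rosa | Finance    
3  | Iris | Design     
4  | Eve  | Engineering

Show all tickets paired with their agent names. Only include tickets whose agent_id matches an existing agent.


INNER JOIN keeps only tickets rows whose agent_id matches an id in agents. Walk through each ticket:
  - ticket 1 (Wrong total): agent_id=1 -> matches Beth
  - ticket 2 (Broken link): agent_id=NULL, no match -> dropped
  - ticket 3 (Memory leak): agent_id=3 -> matches Iris
  - ticket 4 (Missing icon): agent_id=4 -> matches Eve
  - ticket 5 (Login fails): agent_id=2 -> matches Rosa
  - ticket 6 (Wrong timezone): agent_id=2 -> matches Rosa
So 1 of 6 rows is dropped.

SQL:
SELECT a.title, b.name AS agent
FROM tickets a
INNER JOIN agents b ON a.agent_id = b.id

Result:
title          | agent
---------------+------
Wrong total    | Beth 
Memory leak    | Iris 
Missing icon   | Eve  
Login fails    | Rosa 
Wrong timezone | Rosa 


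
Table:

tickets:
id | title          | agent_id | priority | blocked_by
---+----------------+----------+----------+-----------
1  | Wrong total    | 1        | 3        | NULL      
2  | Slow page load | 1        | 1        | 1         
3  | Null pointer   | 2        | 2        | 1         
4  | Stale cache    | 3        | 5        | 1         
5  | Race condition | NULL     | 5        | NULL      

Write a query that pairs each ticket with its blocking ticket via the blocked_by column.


This is a self-join: tickets is joined to a second copy of itself, matching each row's blocked_by to another row's id. Use LEFT JOIN so rows with blocked_by=NULL are kept.
  - ticket 1 (Wrong total): blocked_by=NULL -> NULL
  - ticket 2 (Slow page load): blocked_by=1 -> Wrong total
  - ticket 3 (Null pointer): blocked_by=1 -> Wrong total
  - ticket 4 (Stale cache): blocked_by=1 -> Wrong total
  - ticket 5 (Race condition): blocked_by=NULL -> NULL

SQL:
SELECT a.title AS item, b.title AS blocked_by
FROM tickets a
LEFT JOIN tickets b ON a.blocked_by = b.id

Result:
item           | blocked_by 
---------------+------------
Wrong total    | NULL       
Slow page load | Wrong total
Null pointer   | Wrong total
Stale cache    | Wrong total
Race condition | NULL       


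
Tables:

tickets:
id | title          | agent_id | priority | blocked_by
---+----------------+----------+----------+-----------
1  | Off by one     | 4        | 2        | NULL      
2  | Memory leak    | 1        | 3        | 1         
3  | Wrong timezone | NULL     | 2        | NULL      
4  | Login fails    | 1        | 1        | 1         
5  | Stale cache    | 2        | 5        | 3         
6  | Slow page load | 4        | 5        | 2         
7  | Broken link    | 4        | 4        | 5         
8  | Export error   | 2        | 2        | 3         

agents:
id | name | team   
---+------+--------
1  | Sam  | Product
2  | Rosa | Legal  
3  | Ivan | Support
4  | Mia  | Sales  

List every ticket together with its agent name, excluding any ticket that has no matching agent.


INNER JOIN keeps only tickets rows whose agent_id matches an id in agents. Walk through each ticket:
  - ticket 1 (Off by one): agent_id=4 -> matches Mia
  - ticket 2 (Memory leak): agent_id=1 -> matches Sam
  - ticket 3 (Wrong timezone): agent_id=NULL, no match -> dropped
  - ticket 4 (Login fails): agent_id=1 -> matches Sam
  - ticket 5 (Stale cache): agent_id=2 -> matches Rosa
  - ticket 6 (Slow page load): agent_id=4 -> matches Mia
  - ticket 7 (Broken link): agent_id=4 -> matches Mia
  - ticket 8 (Export error): agent_id=2 -> matches Rosa
So 1 of 8 rows is dropped.

SQL:
SELECT a.title, b.name AS agent
FROM tickets a
INNER JOIN agents b ON a.agent_id = b.id

Result:
title          | agent
---------------+------
Off by one     | Mia  
Memory leak    | Sam  
Login fails    | Sam  
Stale cache    | Rosa 
Slow page load | Mia  
Broken link    | Mia  
Export error   | Rosa 


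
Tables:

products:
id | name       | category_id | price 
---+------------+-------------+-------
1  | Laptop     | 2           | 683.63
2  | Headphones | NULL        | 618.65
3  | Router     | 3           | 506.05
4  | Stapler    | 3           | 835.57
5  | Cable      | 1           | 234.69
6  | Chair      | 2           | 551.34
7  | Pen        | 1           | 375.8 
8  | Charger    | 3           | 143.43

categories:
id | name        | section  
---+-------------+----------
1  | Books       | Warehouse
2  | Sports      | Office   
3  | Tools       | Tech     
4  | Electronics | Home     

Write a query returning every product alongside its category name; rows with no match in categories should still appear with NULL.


LEFT JOIN keeps every row from products (the left table); where category_id has no match in categories, the category columns become NULL. Walk through each product:
  - product 1 (Laptop): category_id=2 -> matches Sports
  - product 2 (Headphones): category_id=NULL, no match -> kept with NULL
  - product 3 (Router): category_id=3 -> matches Tools
  - product 4 (Stapler): category_id=3 -> matches Tools
  - product 5 (Cable): category_id=1 -> matches Books
  - product 6 (Chair): category_id=2 -> matches Sports
  - product 7 (Pen): category_id=1 -> matches Books
  - product 8 (Charger): category_id=3 -> matches Tools
All 8 rows appear; 1 has NULL category.

SQL:
SELECT a.name, b.name AS category
FROM products a
LEFT JOIN categories b ON a.category_id = b.id

Result:
name       | category
-----------+---------
Laptop     | Sports  
Headphones | NULL    
Router     | Tools   
Stapler    | Tools   
Cable      | Books   
Chair      | Sports  
Pen        | Books   
Charger    | Tools   


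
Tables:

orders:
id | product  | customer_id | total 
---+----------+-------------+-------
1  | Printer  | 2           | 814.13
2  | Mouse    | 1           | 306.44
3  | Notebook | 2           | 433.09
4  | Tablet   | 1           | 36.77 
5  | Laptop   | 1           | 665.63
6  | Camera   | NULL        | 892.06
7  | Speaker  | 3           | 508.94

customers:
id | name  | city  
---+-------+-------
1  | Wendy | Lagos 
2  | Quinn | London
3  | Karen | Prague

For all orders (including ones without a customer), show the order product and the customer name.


LEFT JOIN keeps every row from orders (the left table); where customer_id has no match in customers, the customer columns become NULL. Walk through each order:
  - order 1 (Printer): customer_id=2 -> matches Quinn
  - order 2 (Mouse): customer_id=1 -> matches Wendy
  - order 3 (Notebook): customer_id=2 -> matches Quinn
  - order 4 (Tablet): customer_id=1 -> matches Wendy
  - order 5 (Laptop): customer_id=1 -> matches Wendy
  - order 6 (Camera): customer_id=NULL, no match -> kept with NULL
  - order 7 (Speaker): customer_id=3 -> matches Karen
All 7 rows appear; 1 has NULL customer.

SQL:
SELECT a.product, b.name AS customer
FROM orders a
LEFT JOIN customers b ON a.customer_id = b.id

Result:
product  | customer
---------+---------
Printer  | Quinn   
Mouse    | Wendy   
Notebook | Quinn   
Tablet   | Wendy   
Laptop   | Wendy   
Camera   | NULL    
Speaker  | Karen   


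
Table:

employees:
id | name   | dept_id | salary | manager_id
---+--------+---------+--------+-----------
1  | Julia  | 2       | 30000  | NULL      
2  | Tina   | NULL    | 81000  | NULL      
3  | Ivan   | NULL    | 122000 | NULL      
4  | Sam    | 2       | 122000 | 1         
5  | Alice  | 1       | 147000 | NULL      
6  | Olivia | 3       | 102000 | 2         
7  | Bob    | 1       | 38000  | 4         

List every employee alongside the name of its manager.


This is a self-join: employees is joined to a second copy of itself, matching each row's manager_id to another row's id. Use LEFT JOIN so rows with manager_id=NULL are kept.
  - employee 1 (Julia): manager_id=NULL -> NULL
  - employee 2 (Tina): manager_id=NULL -> NULL
  - employee 3 (Ivan): manager_id=NULL -> NULL
  - employee 4 (Sam): manager_id=1 -> Julia
  - employee 5 (Alice): manager_id=NULL -> NULL
  - employee 6 (Olivia): manager_id=2 -> Tina
  - employee 7 (Bob): manager_id=4 -> Sam

SQL:
SELECT a.name AS item, b.name AS manager
FROM employees a
LEFT JOIN employees b ON a.manager_id = b.id

Result:
item   | manager
-------+--------
Julia  | NULL   
Tina   | NULL   
Ivan   | NULL   
Sam    | Julia  
Alice  | NULL   
Olivia | Tina   
Bob    | Sam    
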